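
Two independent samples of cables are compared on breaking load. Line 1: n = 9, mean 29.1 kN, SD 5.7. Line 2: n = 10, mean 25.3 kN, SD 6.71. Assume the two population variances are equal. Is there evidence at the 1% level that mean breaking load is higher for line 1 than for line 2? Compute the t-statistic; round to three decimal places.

1.322

Let group 1 = line 1, group 2 = line 2. H0: μ_1 = μ_2; H1: μ_1 > μ_2 (two-sample pooled-variance t-test, right-tailed).
s_p² = [(9−1)·5.7² + (10−1)·6.71²]/(9+10−2) = 39.1257
t = (29.1 − 25.3)/√[39.1257·(1/9 + 1/10)] = 1.322
df = n₁ + n₂ − 2 = 17
p-value = P(T ≥ 1.322) ≈ 0.1018
Since p ≈ 0.1018 > α = 0.01, fail to reject H0; the data do not provide sufficient evidence against H0.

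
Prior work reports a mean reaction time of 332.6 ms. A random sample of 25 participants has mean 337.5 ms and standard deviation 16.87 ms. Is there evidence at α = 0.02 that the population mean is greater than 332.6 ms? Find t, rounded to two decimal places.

1.45

H0: μ = 332.6; H1: μ > 332.6 (one-sample t-test, right-tailed).
t = (x̄ − μ₀)/(s/√n) = (337.5 − 332.6)/(16.87/√25) = 1.45
df = n − 1 = 24
p-value = P(T ≥ 1.45) ≈ 0.0797
Since p ≈ 0.0797 > α = 0.02, fail to reject H0; the data do not provide sufficient evidence against H0.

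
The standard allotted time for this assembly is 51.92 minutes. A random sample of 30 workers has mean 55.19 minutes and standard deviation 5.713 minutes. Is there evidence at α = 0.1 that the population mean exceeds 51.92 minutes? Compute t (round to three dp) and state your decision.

t = 3.135; reject H0

H0: μ = 51.92; H1: μ > 51.92 (one-sample t-test, right-tailed).
t = (x̄ − μ₀)/(s/√n) = (55.19 − 51.92)/(5.713/√30) = 3.135
df = n − 1 = 29
p-value = P(T ≥ 3.135) ≈ 0.0020
Since p ≈ 0.0020 < α = 0.1, reject H0; the evidence is statistically significant.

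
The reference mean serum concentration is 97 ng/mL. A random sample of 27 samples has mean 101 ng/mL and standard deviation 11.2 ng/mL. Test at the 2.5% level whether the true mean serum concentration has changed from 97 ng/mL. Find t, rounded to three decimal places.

1.856

H0: μ = 97; H1: μ ≠ 97 (one-sample t-test, two-sided).
t = (x̄ − μ₀)/(s/√n) = (101 − 97)/(11.2/√27) = 1.856
df = n − 1 = 26
Two-sided p-value ≈ 0.075
Since p ≈ 0.075 > α = 0.025, fail to reject H0; the evidence is not statistically significant.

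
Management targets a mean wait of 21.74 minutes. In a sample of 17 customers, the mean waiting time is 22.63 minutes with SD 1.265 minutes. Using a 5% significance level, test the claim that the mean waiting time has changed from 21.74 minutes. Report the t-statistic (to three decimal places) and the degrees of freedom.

H0: μ = 21.74; H1: μ ≠ 21.74 (one-sample t-test, two-sided).
t = (x̄ − μ₀)/(s/√n) = (22.63 − 21.74)/(1.265/√17) = 2.901
df = n − 1 = 16
Two-sided p-value ≈ 0.0104
Since p ≈ 0.0104 < α = 0.05, reject H0; the data support H1.

t = 2.901, df = 16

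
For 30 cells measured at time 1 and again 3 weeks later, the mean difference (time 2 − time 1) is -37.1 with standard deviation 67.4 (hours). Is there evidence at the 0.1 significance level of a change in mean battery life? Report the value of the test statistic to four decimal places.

-3.0149

H0: μ_d = 0; H1: μ_d ≠ 0 (paired t-test on the differences, two-sided).
t = d̄/(s_d/√n) = -37.1/(67.4/√30) = -3.0149
df = n − 1 = 29
Two-sided p-value ≈ 0.0053
Since p ≈ 0.0053 < α = 0.1, reject H0; the evidence is statistically significant.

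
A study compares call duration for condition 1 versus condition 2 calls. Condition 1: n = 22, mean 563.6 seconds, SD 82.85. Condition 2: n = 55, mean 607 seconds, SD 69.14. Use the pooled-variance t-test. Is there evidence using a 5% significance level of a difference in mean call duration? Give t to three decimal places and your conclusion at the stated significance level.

Let group 1 = condition 1, group 2 = condition 2. H0: μ_1 = μ_2; H1: μ_1 ≠ μ_2 (two-sample pooled-variance t-test, two-sided).
s_p² = [(22−1)·82.85² + (55−1)·69.14²]/(22+55−2) = 5363.8
t = (563.6 − 607)/√[5363.8·(1/22 + 1/55)] = -2.349
df = n₁ + n₂ − 2 = 75
Two-sided p-value ≈ 0.0215
Since p ≈ 0.0215 < α = 0.05, reject H0; the evidence is statistically significant.

t = -2.349; reject H0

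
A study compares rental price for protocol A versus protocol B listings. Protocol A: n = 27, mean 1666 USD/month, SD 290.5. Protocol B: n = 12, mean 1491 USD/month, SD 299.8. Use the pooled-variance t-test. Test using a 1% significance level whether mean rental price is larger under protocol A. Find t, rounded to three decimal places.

1.720

Let group 1 = protocol A, group 2 = protocol B. H0: μ_1 = μ_2; H1: μ_1 > μ_2 (two-sample pooled-variance t-test, right-tailed).
s_p² = [(27−1)·290.5² + (12−1)·299.8²]/(27+12−2) = 86022.3
t = (1666 − 1491)/√[86022.3·(1/27 + 1/12)] = 1.720
df = n₁ + n₂ − 2 = 37
p-value = P(T ≥ 1.720) ≈ 0.0469
Since p ≈ 0.0469 > α = 0.01, fail to reject H0; the data do not provide sufficient evidence against H0.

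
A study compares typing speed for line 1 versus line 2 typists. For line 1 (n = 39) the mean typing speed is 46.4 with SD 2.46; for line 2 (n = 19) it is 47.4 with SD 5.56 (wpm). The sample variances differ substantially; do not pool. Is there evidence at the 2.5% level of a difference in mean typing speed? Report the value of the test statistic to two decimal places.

Let group 1 = line 1, group 2 = line 2. H0: μ_1 = μ_2; H1: μ_1 ≠ μ_2 (Welch's two-sample t-test, two-sided).
t = (x̄_1 − x̄_2)/√(s_1²/n_1 + s_2²/n_2) = (46.4 − 47.4)/√(2.46²/39 + 5.56²/19) = -0.75
Welch–Satterthwaite df ≈ 21.50
Two-sided p-value ≈ 0.4619
Since p ≈ 0.4619 > α = 0.025, fail to reject H0; the evidence is not statistically significant.

-0.75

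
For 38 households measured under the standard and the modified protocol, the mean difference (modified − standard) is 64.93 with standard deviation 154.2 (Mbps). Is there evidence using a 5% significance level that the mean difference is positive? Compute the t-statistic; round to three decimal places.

H0: μ_d = 0; H1: μ_d > 0 (paired t-test on the differences, right-tailed).
t = d̄/(s_d/√n) = 64.93/(154.2/√38) = 2.596
df = n − 1 = 37
p-value = P(T ≥ 2.596) ≈ 0.007
Since p ≈ 0.007 < α = 0.05, reject H0; the data support H1.

2.596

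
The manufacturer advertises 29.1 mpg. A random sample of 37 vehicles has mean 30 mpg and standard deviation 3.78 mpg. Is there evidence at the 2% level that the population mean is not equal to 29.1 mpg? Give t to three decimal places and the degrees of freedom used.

H0: μ = 29.1; H1: μ ≠ 29.1 (one-sample t-test, two-sided).
t = (x̄ − μ₀)/(s/√n) = (30 − 29.1)/(3.78/√37) = 1.448
df = n − 1 = 36
Two-sided p-value ≈ 0.156
Since p ≈ 0.156 > α = 0.02, fail to reject H0; the data do not provide sufficient evidence against H0.

t = 1.448, df = 36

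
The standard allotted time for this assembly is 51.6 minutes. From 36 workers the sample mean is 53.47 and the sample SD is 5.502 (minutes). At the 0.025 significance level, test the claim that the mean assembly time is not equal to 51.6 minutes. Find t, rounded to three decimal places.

2.039

H0: μ = 51.6; H1: μ ≠ 51.6 (one-sample t-test, two-sided).
t = (x̄ − μ₀)/(s/√n) = (53.47 − 51.6)/(5.502/√36) = 2.039
df = n − 1 = 35
Two-sided p-value ≈ 0.0490
Since p ≈ 0.0490 > α = 0.025, fail to reject H0; the data do not provide sufficient evidence against H0.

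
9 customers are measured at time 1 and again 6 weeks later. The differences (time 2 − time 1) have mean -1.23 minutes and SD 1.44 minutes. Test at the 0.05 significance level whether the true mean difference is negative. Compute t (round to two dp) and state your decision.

t = -2.56; reject H0

H0: μ_d = 0; H1: μ_d < 0 (paired t-test on the differences, left-tailed).
t = d̄/(s_d/√n) = -1.23/(1.44/√9) = -2.56
df = n − 1 = 8
p-value = P(T ≤ -2.56) ≈ 0.017
Since p ≈ 0.017 < α = 0.05, reject H0; the evidence is statistically significant.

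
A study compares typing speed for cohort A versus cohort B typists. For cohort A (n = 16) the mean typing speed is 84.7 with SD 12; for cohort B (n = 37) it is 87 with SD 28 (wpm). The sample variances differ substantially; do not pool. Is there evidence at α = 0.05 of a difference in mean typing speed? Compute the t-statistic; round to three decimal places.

-0.419

Let group 1 = cohort A, group 2 = cohort B. H0: μ_1 = μ_2; H1: μ_1 ≠ μ_2 (Welch's two-sample t-test, two-sided).
t = (x̄_1 − x̄_2)/√(s_1²/n_1 + s_2²/n_2) = (84.7 − 87)/√(12²/16 + 28²/37) = -0.419
Welch–Satterthwaite df ≈ 51.00
Two-sided p-value ≈ 0.677
Since p ≈ 0.677 > α = 0.05, fail to reject H0; the evidence is not statistically significant.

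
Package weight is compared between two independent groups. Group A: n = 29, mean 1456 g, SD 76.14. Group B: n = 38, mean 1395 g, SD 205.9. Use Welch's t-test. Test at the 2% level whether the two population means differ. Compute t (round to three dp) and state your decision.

Let group 1 = group A, group 2 = group B. H0: μ_1 = μ_2; H1: μ_1 ≠ μ_2 (Welch's two-sample t-test, two-sided).
t = (x̄_1 − x̄_2)/√(s_1²/n_1 + s_2²/n_2) = (1456 − 1395)/√(76.14²/29 + 205.9²/38) = 1.682
Welch–Satterthwaite df ≈ 49.35
Two-sided p-value ≈ 0.099
Since p ≈ 0.099 > α = 0.02, fail to reject H0; the data do not provide sufficient evidence against H0.

t = 1.682; fail to reject H0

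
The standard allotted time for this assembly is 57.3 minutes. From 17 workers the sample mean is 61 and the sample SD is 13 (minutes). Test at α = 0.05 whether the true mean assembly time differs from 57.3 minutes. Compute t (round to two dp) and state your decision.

t = 1.17; fail to reject H0

H0: μ = 57.3; H1: μ ≠ 57.3 (one-sample t-test, two-sided).
t = (x̄ − μ₀)/(s/√n) = (61 − 57.3)/(13/√17) = 1.17
df = n − 1 = 16
Two-sided p-value ≈ 0.2578
Since p ≈ 0.2578 > α = 0.05, fail to reject H0; the evidence is not statistically significant.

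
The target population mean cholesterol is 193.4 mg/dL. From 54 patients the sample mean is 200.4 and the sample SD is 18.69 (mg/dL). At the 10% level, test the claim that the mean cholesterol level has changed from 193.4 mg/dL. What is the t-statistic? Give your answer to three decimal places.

2.752

H0: μ = 193.4; H1: μ ≠ 193.4 (one-sample t-test, two-sided).
t = (x̄ − μ₀)/(s/√n) = (200.4 − 193.4)/(18.69/√54) = 2.752
df = n − 1 = 53
Two-sided p-value ≈ 0.0081
Since p ≈ 0.0081 < α = 0.1, reject H0; the data support H1.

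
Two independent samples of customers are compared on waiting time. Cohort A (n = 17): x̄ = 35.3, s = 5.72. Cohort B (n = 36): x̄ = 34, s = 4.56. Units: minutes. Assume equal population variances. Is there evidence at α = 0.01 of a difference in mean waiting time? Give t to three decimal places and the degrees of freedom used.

Let group 1 = cohort A, group 2 = cohort B. H0: μ_1 = μ_2; H1: μ_1 ≠ μ_2 (two-sample pooled-variance t-test, two-sided).
s_p² = [(17−1)·5.72² + (36−1)·4.56²]/(17+36−2) = 24.5347
t = (35.3 − 34)/√[24.5347·(1/17 + 1/36)] = 0.892
df = n₁ + n₂ − 2 = 51
Two-sided p-value ≈ 0.3767
Since p ≈ 0.3767 > α = 0.01, fail to reject H0; the data do not provide sufficient evidence against H0.

t = 0.892, df = 51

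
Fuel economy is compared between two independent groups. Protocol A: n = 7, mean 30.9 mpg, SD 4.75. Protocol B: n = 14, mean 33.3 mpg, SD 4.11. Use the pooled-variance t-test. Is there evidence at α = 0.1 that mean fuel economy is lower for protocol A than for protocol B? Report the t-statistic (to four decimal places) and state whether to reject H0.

t = -1.1995; fail to reject H0

Let group 1 = protocol A, group 2 = protocol B. H0: μ_1 = μ_2; H1: μ_1 < μ_2 (two-sample pooled-variance t-test, left-tailed).
s_p² = [(7−1)·4.75² + (14−1)·4.11²]/(7+14−2) = 18.6828
t = (30.9 − 33.3)/√[18.6828·(1/7 + 1/14)] = -1.1995
df = n₁ + n₂ − 2 = 19
p-value = P(T ≤ -1.1995) ≈ 0.123
Since p ≈ 0.123 > α = 0.1, fail to reject H0; the data do not provide sufficient evidence against H0.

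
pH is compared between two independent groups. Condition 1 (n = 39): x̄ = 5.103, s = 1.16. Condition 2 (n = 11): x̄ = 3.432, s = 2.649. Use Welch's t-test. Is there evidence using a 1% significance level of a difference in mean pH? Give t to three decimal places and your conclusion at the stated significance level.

t = 2.038; fail to reject H0

Let group 1 = condition 1, group 2 = condition 2. H0: μ_1 = μ_2; H1: μ_1 ≠ μ_2 (Welch's two-sample t-test, two-sided).
t = (x̄_1 − x̄_2)/√(s_1²/n_1 + s_2²/n_2) = (5.103 − 3.432)/√(1.16²/39 + 2.649²/11) = 2.038
Welch–Satterthwaite df ≈ 11.10
Two-sided p-value ≈ 0.066
Since p ≈ 0.066 > α = 0.01, fail to reject H0; the evidence is not statistically significant.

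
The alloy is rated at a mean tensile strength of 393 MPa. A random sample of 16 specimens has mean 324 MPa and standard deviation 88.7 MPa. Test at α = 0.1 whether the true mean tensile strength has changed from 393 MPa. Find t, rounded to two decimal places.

-3.11

H0: μ = 393; H1: μ ≠ 393 (one-sample t-test, two-sided).
t = (x̄ − μ₀)/(s/√n) = (324 − 393)/(88.7/√16) = -3.11
df = n − 1 = 15
Two-sided p-value ≈ 0.0071
Since p ≈ 0.0071 < α = 0.1, reject H0; the evidence is statistically significant.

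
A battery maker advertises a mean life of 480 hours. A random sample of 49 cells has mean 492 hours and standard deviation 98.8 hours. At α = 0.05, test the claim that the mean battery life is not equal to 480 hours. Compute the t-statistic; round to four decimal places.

H0: μ = 480; H1: μ ≠ 480 (one-sample t-test, two-sided).
t = (x̄ − μ₀)/(s/√n) = (492 − 480)/(98.8/√49) = 0.8502
df = n − 1 = 48
Two-sided p-value ≈ 0.399
Since p ≈ 0.399 > α = 0.05, fail to reject H0; the evidence is not statistically significant.

0.8502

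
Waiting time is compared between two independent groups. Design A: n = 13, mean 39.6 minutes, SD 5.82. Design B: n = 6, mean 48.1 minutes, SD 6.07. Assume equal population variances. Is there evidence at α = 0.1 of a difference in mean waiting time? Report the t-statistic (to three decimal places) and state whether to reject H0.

t = -2.922; reject H0

Let group 1 = design A, group 2 = design B. H0: μ_1 = μ_2; H1: μ_1 ≠ μ_2 (two-sample pooled-variance t-test, two-sided).
s_p² = [(13−1)·5.82² + (6−1)·6.07²]/(13+6−2) = 34.7467
t = (39.6 − 48.1)/√[34.7467·(1/13 + 1/6)] = -2.922
df = n₁ + n₂ − 2 = 17
Two-sided p-value ≈ 0.0095
Since p ≈ 0.0095 < α = 0.1, reject H0; the evidence is statistically significant.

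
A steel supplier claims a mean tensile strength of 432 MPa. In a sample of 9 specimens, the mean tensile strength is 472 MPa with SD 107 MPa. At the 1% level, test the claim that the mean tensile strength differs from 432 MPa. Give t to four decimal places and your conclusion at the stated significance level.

t = 1.1215; fail to reject H0

H0: μ = 432; H1: μ ≠ 432 (one-sample t-test, two-sided).
t = (x̄ − μ₀)/(s/√n) = (472 − 432)/(107/√9) = 1.1215
df = n − 1 = 8
Two-sided p-value ≈ 0.295
Since p ≈ 0.295 > α = 0.01, fail to reject H0; the evidence is not statistically significant.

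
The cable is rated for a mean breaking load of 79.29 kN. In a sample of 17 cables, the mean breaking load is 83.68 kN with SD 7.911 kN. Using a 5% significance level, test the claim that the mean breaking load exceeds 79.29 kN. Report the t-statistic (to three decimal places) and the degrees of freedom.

H0: μ = 79.29; H1: μ > 79.29 (one-sample t-test, right-tailed).
t = (x̄ − μ₀)/(s/√n) = (83.68 − 79.29)/(7.911/√17) = 2.288
df = n − 1 = 16
p-value = P(T ≥ 2.288) ≈ 0.0180
Since p ≈ 0.0180 < α = 0.05, reject H0; the data support H1.

t = 2.288, df = 16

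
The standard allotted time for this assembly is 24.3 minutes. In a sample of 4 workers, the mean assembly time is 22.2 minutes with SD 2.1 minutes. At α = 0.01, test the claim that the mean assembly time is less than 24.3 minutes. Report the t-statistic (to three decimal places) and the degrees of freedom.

H0: μ = 24.3; H1: μ < 24.3 (one-sample t-test, left-tailed).
t = (x̄ − μ₀)/(s/√n) = (22.2 − 24.3)/(2.1/√4) = -2.000
df = n − 1 = 3
p-value = P(T ≤ -2.000) ≈ 0.070
Since p ≈ 0.070 > α = 0.01, fail to reject H0; the evidence is not statistically significant.

t = -2.000, df = 3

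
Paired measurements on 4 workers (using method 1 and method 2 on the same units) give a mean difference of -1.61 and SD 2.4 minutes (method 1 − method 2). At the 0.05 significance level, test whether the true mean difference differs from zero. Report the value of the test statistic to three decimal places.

H0: μ_d = 0; H1: μ_d ≠ 0 (paired t-test on the differences, two-sided).
t = d̄/(s_d/√n) = -1.61/(2.4/√4) = -1.342
df = n − 1 = 3
Two-sided p-value ≈ 0.2722
Since p ≈ 0.2722 > α = 0.05, fail to reject H0; the evidence is not statistically significant.

-1.342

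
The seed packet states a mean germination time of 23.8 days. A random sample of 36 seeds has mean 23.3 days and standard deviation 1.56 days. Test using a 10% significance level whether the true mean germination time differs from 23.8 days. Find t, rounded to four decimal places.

-1.9231

H0: μ = 23.8; H1: μ ≠ 23.8 (one-sample t-test, two-sided).
t = (x̄ − μ₀)/(s/√n) = (23.3 − 23.8)/(1.56/√36) = -1.9231
df = n − 1 = 35
Two-sided p-value ≈ 0.0626
Since p ≈ 0.0626 < α = 0.1, reject H0; the data support H1.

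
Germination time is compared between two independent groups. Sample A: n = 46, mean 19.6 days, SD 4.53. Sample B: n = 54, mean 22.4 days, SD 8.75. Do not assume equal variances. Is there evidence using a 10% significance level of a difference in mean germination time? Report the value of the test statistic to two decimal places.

Let group 1 = sample A, group 2 = sample B. H0: μ_1 = μ_2; H1: μ_1 ≠ μ_2 (Welch's two-sample t-test, two-sided).
t = (x̄_1 − x̄_2)/√(s_1²/n_1 + s_2²/n_2) = (19.6 − 22.4)/√(4.53²/46 + 8.75²/54) = -2.05
Welch–Satterthwaite df ≈ 82.03
Two-sided p-value ≈ 0.043
Since p ≈ 0.043 < α = 0.1, reject H0; the evidence is statistically significant.

-2.05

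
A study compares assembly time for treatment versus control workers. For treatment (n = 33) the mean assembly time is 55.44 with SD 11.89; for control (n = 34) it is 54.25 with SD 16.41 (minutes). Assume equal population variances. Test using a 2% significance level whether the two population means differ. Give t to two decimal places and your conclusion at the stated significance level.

Let group 1 = treatment, group 2 = control. H0: μ_1 = μ_2; H1: μ_1 ≠ μ_2 (two-sample pooled-variance t-test, two-sided).
s_p² = [(33−1)·11.89² + (34−1)·16.41²]/(33+34−2) = 206.314
t = (55.44 − 54.25)/√[206.314·(1/33 + 1/34)] = 0.34
df = n₁ + n₂ − 2 = 65
Two-sided p-value ≈ 0.736
Since p ≈ 0.736 > α = 0.02, fail to reject H0; the evidence is not statistically significant.

t = 0.34; fail to reject H0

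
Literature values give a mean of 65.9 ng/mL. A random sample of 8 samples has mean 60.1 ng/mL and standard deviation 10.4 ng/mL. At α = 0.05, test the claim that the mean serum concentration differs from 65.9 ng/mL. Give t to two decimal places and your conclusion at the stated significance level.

t = -1.58; fail to reject H0

H0: μ = 65.9; H1: μ ≠ 65.9 (one-sample t-test, two-sided).
t = (x̄ − μ₀)/(s/√n) = (60.1 − 65.9)/(10.4/√8) = -1.58
df = n − 1 = 7
Two-sided p-value ≈ 0.159
Since p ≈ 0.159 > α = 0.05, fail to reject H0; the data do not provide sufficient evidence against H0.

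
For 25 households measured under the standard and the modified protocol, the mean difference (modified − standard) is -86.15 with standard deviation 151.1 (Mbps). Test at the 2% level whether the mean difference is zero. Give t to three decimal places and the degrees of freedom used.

H0: μ_d = 0; H1: μ_d ≠ 0 (paired t-test on the differences, two-sided).
t = d̄/(s_d/√n) = -86.15/(151.1/√25) = -2.851
df = n − 1 = 24
Two-sided p-value ≈ 0.0088
Since p ≈ 0.0088 < α = 0.02, reject H0; the evidence is statistically significant.

t = -2.851, df = 24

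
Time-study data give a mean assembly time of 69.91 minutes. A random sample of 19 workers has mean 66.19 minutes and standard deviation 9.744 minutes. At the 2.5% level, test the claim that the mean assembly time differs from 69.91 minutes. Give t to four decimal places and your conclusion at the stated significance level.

t = -1.6641; fail to reject H0

H0: μ = 69.91; H1: μ ≠ 69.91 (one-sample t-test, two-sided).
t = (x̄ − μ₀)/(s/√n) = (66.19 − 69.91)/(9.744/√19) = -1.6641
df = n − 1 = 18
Two-sided p-value ≈ 0.113
Since p ≈ 0.113 > α = 0.025, fail to reject H0; the data do not provide sufficient evidence against H0.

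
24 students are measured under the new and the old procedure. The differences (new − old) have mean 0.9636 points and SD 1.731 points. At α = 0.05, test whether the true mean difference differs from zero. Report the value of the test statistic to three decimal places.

2.727

H0: μ_d = 0; H1: μ_d ≠ 0 (paired t-test on the differences, two-sided).
t = d̄/(s_d/√n) = 0.9636/(1.731/√24) = 2.727
df = n − 1 = 23
Two-sided p-value ≈ 0.012
Since p ≈ 0.012 < α = 0.05, reject H0; the evidence is statistically significant.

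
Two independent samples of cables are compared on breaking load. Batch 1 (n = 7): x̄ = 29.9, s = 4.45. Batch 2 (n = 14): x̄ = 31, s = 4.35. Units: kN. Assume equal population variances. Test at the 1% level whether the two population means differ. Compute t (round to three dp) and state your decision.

Let group 1 = batch 1, group 2 = batch 2. H0: μ_1 = μ_2; H1: μ_1 ≠ μ_2 (two-sample pooled-variance t-test, two-sided).
s_p² = [(7−1)·4.45² + (14−1)·4.35²]/(7+14−2) = 19.2004
t = (29.9 − 31)/√[19.2004·(1/7 + 1/14)] = -0.542
df = n₁ + n₂ − 2 = 19
Two-sided p-value ≈ 0.5939
Since p ≈ 0.5939 > α = 0.01, fail to reject H0; the evidence is not statistically significant.

t = -0.542; fail to reject H0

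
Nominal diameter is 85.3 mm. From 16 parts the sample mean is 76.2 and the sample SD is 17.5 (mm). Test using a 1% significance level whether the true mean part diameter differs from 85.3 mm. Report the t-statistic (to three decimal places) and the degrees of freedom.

t = -2.080, df = 15

H0: μ = 85.3; H1: μ ≠ 85.3 (one-sample t-test, two-sided).
t = (x̄ − μ₀)/(s/√n) = (76.2 − 85.3)/(17.5/√16) = -2.080
df = n − 1 = 15
Two-sided p-value ≈ 0.055
Since p ≈ 0.055 > α = 0.01, fail to reject H0; the data do not provide sufficient evidence against H0.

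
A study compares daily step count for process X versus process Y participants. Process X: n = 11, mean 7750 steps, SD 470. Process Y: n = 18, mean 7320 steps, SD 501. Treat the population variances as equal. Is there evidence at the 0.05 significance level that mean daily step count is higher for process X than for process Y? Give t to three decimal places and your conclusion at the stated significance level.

t = 2.294; reject H0

Let group 1 = process X, group 2 = process Y. H0: μ_1 = μ_2; H1: μ_1 > μ_2 (two-sample pooled-variance t-test, right-tailed).
s_p² = [(11−1)·470² + (18−1)·501²]/(11+18−2) = 239852
t = (7750 − 7320)/√[239852·(1/11 + 1/18)] = 2.294
df = n₁ + n₂ − 2 = 27
p-value = P(T ≥ 2.294) ≈ 0.0149
Since p ≈ 0.0149 < α = 0.05, reject H0; the evidence is statistically significant.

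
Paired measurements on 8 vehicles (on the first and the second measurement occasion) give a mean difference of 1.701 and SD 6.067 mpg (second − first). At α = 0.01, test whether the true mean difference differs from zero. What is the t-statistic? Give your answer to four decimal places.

H0: μ_d = 0; H1: μ_d ≠ 0 (paired t-test on the differences, two-sided).
t = d̄/(s_d/√n) = 1.701/(6.067/√8) = 0.7930
df = n − 1 = 7
Two-sided p-value ≈ 0.4538
Since p ≈ 0.4538 > α = 0.01, fail to reject H0; the data do not provide sufficient evidence against H0.

0.7930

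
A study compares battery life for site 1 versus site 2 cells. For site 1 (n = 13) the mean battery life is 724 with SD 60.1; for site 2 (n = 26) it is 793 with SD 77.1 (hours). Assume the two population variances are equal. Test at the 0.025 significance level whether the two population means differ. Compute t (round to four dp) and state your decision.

Let group 1 = site 1, group 2 = site 2. H0: μ_1 = μ_2; H1: μ_1 ≠ μ_2 (two-sample pooled-variance t-test, two-sided).
s_p² = [(13−1)·60.1² + (26−1)·77.1²]/(13+26−2) = 5187.96
t = (724 − 793)/√[5187.96·(1/13 + 1/26)] = -2.8202
df = n₁ + n₂ − 2 = 37
Two-sided p-value ≈ 0.008
Since p ≈ 0.008 < α = 0.025, reject H0; the data support H1.

t = -2.8202; reject H0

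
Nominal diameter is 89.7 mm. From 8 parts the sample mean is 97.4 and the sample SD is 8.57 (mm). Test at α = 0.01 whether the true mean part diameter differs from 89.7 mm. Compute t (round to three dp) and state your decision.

t = 2.541; fail to reject H0

H0: μ = 89.7; H1: μ ≠ 89.7 (one-sample t-test, two-sided).
t = (x̄ − μ₀)/(s/√n) = (97.4 − 89.7)/(8.57/√8) = 2.541
df = n − 1 = 7
Two-sided p-value ≈ 0.039
Since p ≈ 0.039 > α = 0.01, fail to reject H0; the data do not provide sufficient evidence against H0.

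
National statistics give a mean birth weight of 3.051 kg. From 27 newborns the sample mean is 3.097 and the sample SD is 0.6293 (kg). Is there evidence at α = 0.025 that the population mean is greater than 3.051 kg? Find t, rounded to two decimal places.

0.38

H0: μ = 3.051; H1: μ > 3.051 (one-sample t-test, right-tailed).
t = (x̄ − μ₀)/(s/√n) = (3.097 − 3.051)/(0.6293/√27) = 0.38
df = n − 1 = 26
p-value = P(T ≥ 0.38) ≈ 0.354
Since p ≈ 0.354 > α = 0.025, fail to reject H0; the data do not provide sufficient evidence against H0.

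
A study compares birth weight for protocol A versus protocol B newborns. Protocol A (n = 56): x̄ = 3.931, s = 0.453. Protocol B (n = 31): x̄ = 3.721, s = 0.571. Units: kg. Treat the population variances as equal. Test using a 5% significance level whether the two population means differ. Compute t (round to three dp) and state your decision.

t = 1.884; fail to reject H0

Let group 1 = protocol A, group 2 = protocol B. H0: μ_1 = μ_2; H1: μ_1 ≠ μ_2 (two-sample pooled-variance t-test, two-sided).
s_p² = [(56−1)·0.453² + (31−1)·0.571²]/(56+31−2) = 0.247856
t = (3.931 − 3.721)/√[0.247856·(1/56 + 1/31)] = 1.884
df = n₁ + n₂ − 2 = 85
Two-sided p-value ≈ 0.063
Since p ≈ 0.063 > α = 0.05, fail to reject H0; the evidence is not statistically significant.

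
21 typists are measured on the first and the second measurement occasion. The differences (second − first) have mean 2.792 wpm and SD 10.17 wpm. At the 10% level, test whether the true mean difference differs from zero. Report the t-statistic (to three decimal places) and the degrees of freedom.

H0: μ_d = 0; H1: μ_d ≠ 0 (paired t-test on the differences, two-sided).
t = d̄/(s_d/√n) = 2.792/(10.17/√21) = 1.258
df = n − 1 = 20
Two-sided p-value ≈ 0.223
Since p ≈ 0.223 > α = 0.1, fail to reject H0; the evidence is not statistically significant.

t = 1.258, df = 20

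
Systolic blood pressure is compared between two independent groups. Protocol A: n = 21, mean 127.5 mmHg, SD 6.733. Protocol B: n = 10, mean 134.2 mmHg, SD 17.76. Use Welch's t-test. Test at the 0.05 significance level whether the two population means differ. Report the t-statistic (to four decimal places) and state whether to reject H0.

t = -1.1541; fail to reject H0

Let group 1 = protocol A, group 2 = protocol B. H0: μ_1 = μ_2; H1: μ_1 ≠ μ_2 (Welch's two-sample t-test, two-sided).
t = (x̄_1 − x̄_2)/√(s_1²/n_1 + s_2²/n_2) = (127.5 − 134.2)/√(6.733²/21 + 17.76²/10) = -1.1541
Welch–Satterthwaite df ≈ 10.25
Two-sided p-value ≈ 0.275
Since p ≈ 0.275 > α = 0.05, fail to reject H0; the data do not provide sufficient evidence against H0.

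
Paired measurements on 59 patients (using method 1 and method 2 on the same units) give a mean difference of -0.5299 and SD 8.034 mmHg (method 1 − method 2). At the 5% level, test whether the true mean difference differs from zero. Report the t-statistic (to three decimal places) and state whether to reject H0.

H0: μ_d = 0; H1: μ_d ≠ 0 (paired t-test on the differences, two-sided).
t = d̄/(s_d/√n) = -0.5299/(8.034/√59) = -0.507
df = n − 1 = 58
Two-sided p-value ≈ 0.614
Since p ≈ 0.614 > α = 0.05, fail to reject H0; the data do not provide sufficient evidence against H0.

t = -0.507; fail to reject H0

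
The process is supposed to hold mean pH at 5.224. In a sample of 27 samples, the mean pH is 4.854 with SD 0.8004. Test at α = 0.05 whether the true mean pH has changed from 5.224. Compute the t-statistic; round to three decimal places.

-2.402

H0: μ = 5.224; H1: μ ≠ 5.224 (one-sample t-test, two-sided).
t = (x̄ − μ₀)/(s/√n) = (4.854 − 5.224)/(0.8004/√27) = -2.402
df = n − 1 = 26
Two-sided p-value ≈ 0.0237
Since p ≈ 0.0237 < α = 0.05, reject H0; the evidence is statistically significant.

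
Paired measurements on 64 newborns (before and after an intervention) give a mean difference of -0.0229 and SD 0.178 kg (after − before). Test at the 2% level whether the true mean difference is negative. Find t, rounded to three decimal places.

H0: μ_d = 0; H1: μ_d < 0 (paired t-test on the differences, left-tailed).
t = d̄/(s_d/√n) = -0.0229/(0.178/√64) = -1.029
df = n − 1 = 63
p-value = P(T ≤ -1.029) ≈ 0.154
Since p ≈ 0.154 > α = 0.02, fail to reject H0; the evidence is not statistically significant.

-1.029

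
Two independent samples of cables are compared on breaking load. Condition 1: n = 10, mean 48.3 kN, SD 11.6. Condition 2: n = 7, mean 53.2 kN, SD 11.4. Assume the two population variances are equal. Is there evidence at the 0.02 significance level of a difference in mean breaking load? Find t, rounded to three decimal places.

Let group 1 = condition 1, group 2 = condition 2. H0: μ_1 = μ_2; H1: μ_1 ≠ μ_2 (two-sample pooled-variance t-test, two-sided).
s_p² = [(10−1)·11.6² + (7−1)·11.4²]/(10+7−2) = 132.72
t = (48.3 − 53.2)/√[132.72·(1/10 + 1/7)] = -0.863
df = n₁ + n₂ − 2 = 15
Two-sided p-value ≈ 0.402
Since p ≈ 0.402 > α = 0.02, fail to reject H0; the data do not provide sufficient evidence against H0.

-0.863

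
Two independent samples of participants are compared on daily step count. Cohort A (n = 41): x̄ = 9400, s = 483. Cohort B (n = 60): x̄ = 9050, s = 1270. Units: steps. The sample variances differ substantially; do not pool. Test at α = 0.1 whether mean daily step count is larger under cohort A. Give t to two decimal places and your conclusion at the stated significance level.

t = 1.94; reject H0

Let group 1 = cohort A, group 2 = cohort B. H0: μ_1 = μ_2; H1: μ_1 > μ_2 (Welch's two-sample t-test, right-tailed).
t = (x̄_1 − x̄_2)/√(s_1²/n_1 + s_2²/n_2) = (9400 − 9050)/√(483²/41 + 1270²/60) = 1.94
Welch–Satterthwaite df ≈ 81.25
p-value = P(T ≥ 1.94) ≈ 0.028
Since p ≈ 0.028 < α = 0.1, reject H0; the data support H1.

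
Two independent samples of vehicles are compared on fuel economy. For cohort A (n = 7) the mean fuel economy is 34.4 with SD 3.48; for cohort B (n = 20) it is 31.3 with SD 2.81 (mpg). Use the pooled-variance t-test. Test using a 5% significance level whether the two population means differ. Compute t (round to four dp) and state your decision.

t = 2.3652; reject H0

Let group 1 = cohort A, group 2 = cohort B. H0: μ_1 = μ_2; H1: μ_1 ≠ μ_2 (two-sample pooled-variance t-test, two-sided).
s_p² = [(7−1)·3.48² + (20−1)·2.81²]/(7+20−2) = 8.90753
t = (34.4 − 31.3)/√[8.90753·(1/7 + 1/20)] = 2.3652
df = n₁ + n₂ − 2 = 25
Two-sided p-value ≈ 0.026
Since p ≈ 0.026 < α = 0.05, reject H0; the evidence is statistically significant.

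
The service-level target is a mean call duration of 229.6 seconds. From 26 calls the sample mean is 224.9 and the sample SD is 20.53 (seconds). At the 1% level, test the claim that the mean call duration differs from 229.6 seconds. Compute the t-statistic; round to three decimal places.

-1.167

H0: μ = 229.6; H1: μ ≠ 229.6 (one-sample t-test, two-sided).
t = (x̄ − μ₀)/(s/√n) = (224.9 − 229.6)/(20.53/√26) = -1.167
df = n − 1 = 25
Two-sided p-value ≈ 0.254
Since p ≈ 0.254 > α = 0.01, fail to reject H0; the evidence is not statistically significant.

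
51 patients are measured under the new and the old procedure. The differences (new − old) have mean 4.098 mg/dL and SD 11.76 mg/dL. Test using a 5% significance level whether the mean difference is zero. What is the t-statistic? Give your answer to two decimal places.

H0: μ_d = 0; H1: μ_d ≠ 0 (paired t-test on the differences, two-sided).
t = d̄/(s_d/√n) = 4.098/(11.76/√51) = 2.49
df = n − 1 = 50
Two-sided p-value ≈ 0.0162
Since p ≈ 0.0162 < α = 0.05, reject H0; the data support H1.

2.49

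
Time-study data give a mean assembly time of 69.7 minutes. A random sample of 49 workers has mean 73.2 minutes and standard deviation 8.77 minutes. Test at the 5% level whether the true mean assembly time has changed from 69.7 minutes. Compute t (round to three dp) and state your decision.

H0: μ = 69.7; H1: μ ≠ 69.7 (one-sample t-test, two-sided).
t = (x̄ − μ₀)/(s/√n) = (73.2 − 69.7)/(8.77/√49) = 2.794
df = n − 1 = 48
Two-sided p-value ≈ 0.0075
Since p ≈ 0.0075 < α = 0.05, reject H0; the evidence is statistically significant.

t = 2.794; reject H0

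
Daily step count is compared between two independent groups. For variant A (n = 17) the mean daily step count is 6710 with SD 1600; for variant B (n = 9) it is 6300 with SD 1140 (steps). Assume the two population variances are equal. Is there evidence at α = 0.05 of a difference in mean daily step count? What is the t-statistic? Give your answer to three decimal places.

0.680

Let group 1 = variant A, group 2 = variant B. H0: μ_1 = μ_2; H1: μ_1 ≠ μ_2 (two-sample pooled-variance t-test, two-sided).
s_p² = [(17−1)·1600² + (9−1)·1140²]/(17+9−2) = 2139870
t = (6710 − 6300)/√[2139870·(1/17 + 1/9)] = 0.680
df = n₁ + n₂ − 2 = 24
Two-sided p-value ≈ 0.5031
Since p ≈ 0.5031 > α = 0.05, fail to reject H0; the evidence is not statistically significant.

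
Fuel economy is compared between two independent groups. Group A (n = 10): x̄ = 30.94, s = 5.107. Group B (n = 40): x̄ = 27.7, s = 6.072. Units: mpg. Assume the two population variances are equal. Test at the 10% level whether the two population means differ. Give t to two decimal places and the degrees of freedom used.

Let group 1 = group A, group 2 = group B. H0: μ_1 = μ_2; H1: μ_1 ≠ μ_2 (two-sample pooled-variance t-test, two-sided).
s_p² = [(10−1)·5.107² + (40−1)·6.072²]/(10+40−2) = 34.8465
t = (30.94 − 27.7)/√[34.8465·(1/10 + 1/40)] = 1.55
df = n₁ + n₂ − 2 = 48
Two-sided p-value ≈ 0.1271
Since p ≈ 0.1271 > α = 0.1, fail to reject H0; the data do not provide sufficient evidence against H0.

t = 1.55, df = 48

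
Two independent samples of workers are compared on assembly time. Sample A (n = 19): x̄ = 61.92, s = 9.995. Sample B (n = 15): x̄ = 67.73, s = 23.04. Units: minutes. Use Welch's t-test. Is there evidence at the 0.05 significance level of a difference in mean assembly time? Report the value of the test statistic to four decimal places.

-0.9113

Let group 1 = sample A, group 2 = sample B. H0: μ_1 = μ_2; H1: μ_1 ≠ μ_2 (Welch's two-sample t-test, two-sided).
t = (x̄_1 − x̄_2)/√(s_1²/n_1 + s_2²/n_2) = (61.92 − 67.73)/√(9.995²/19 + 23.04²/15) = -0.9113
Welch–Satterthwaite df ≈ 18.16
Two-sided p-value ≈ 0.3741
Since p ≈ 0.3741 > α = 0.05, fail to reject H0; the data do not provide sufficient evidence against H0.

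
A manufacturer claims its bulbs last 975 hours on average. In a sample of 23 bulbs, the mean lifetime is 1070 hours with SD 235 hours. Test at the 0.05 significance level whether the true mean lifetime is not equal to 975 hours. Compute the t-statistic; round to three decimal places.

1.939

H0: μ = 975; H1: μ ≠ 975 (one-sample t-test, two-sided).
t = (x̄ − μ₀)/(s/√n) = (1070 − 975)/(235/√23) = 1.939
df = n − 1 = 22
Two-sided p-value ≈ 0.065
Since p ≈ 0.065 > α = 0.05, fail to reject H0; the evidence is not statistically significant.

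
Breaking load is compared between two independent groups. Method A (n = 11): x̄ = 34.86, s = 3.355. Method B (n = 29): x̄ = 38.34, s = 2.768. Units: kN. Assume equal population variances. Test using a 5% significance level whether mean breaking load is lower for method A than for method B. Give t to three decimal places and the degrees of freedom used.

Let group 1 = method A, group 2 = method B. H0: μ_1 = μ_2; H1: μ_1 < μ_2 (two-sample pooled-variance t-test, left-tailed).
s_p² = [(11−1)·3.355² + (29−1)·2.768²]/(11+29−2) = 8.60767
t = (34.86 − 38.34)/√[8.60767·(1/11 + 1/29)] = -3.350
df = n₁ + n₂ − 2 = 38
p-value = P(T ≤ -3.350) ≈ 0.0009
Since p ≈ 0.0009 < α = 0.05, reject H0; the data support H1.

t = -3.350, df = 38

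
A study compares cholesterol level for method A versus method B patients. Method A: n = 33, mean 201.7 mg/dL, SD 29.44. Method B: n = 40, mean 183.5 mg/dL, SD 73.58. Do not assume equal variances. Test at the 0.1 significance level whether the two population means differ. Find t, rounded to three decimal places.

Let group 1 = method A, group 2 = method B. H0: μ_1 = μ_2; H1: μ_1 ≠ μ_2 (Welch's two-sample t-test, two-sided).
t = (x̄_1 − x̄_2)/√(s_1²/n_1 + s_2²/n_2) = (201.7 − 183.5)/√(29.44²/33 + 73.58²/40) = 1.432
Welch–Satterthwaite df ≈ 53.16
Two-sided p-value ≈ 0.158
Since p ≈ 0.158 > α = 0.1, fail to reject H0; the evidence is not statistically significant.

1.432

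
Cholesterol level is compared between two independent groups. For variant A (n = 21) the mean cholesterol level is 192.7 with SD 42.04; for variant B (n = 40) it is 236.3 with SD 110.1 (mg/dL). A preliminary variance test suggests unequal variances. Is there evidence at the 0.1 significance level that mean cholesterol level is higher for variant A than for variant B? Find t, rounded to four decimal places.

Let group 1 = variant A, group 2 = variant B. H0: μ_1 = μ_2; H1: μ_1 > μ_2 (Welch's two-sample t-test, right-tailed).
t = (x̄_1 − x̄_2)/√(s_1²/n_1 + s_2²/n_2) = (192.7 − 236.3)/√(42.04²/21 + 110.1²/40) = -2.2157
Welch–Satterthwaite df ≈ 55.35
p-value = P(T ≥ -2.2157) ≈ 0.9846
Since p ≈ 0.9846 > α = 0.1, fail to reject H0; the data do not provide sufficient evidence against H0.

-2.2157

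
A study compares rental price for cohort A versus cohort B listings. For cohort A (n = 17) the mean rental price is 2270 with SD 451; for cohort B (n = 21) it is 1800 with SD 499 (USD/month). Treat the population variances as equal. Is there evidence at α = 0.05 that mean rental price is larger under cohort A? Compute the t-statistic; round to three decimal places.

Let group 1 = cohort A, group 2 = cohort B. H0: μ_1 = μ_2; H1: μ_1 > μ_2 (two-sample pooled-variance t-test, right-tailed).
s_p² = [(17−1)·451² + (21−1)·499²]/(17+21−2) = 228734
t = (2270 − 1800)/√[228734·(1/17 + 1/21)] = 3.012
df = n₁ + n₂ − 2 = 36
p-value = P(T ≥ 3.012) ≈ 0.0024
Since p ≈ 0.0024 < α = 0.05, reject H0; the data support H1.

3.012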